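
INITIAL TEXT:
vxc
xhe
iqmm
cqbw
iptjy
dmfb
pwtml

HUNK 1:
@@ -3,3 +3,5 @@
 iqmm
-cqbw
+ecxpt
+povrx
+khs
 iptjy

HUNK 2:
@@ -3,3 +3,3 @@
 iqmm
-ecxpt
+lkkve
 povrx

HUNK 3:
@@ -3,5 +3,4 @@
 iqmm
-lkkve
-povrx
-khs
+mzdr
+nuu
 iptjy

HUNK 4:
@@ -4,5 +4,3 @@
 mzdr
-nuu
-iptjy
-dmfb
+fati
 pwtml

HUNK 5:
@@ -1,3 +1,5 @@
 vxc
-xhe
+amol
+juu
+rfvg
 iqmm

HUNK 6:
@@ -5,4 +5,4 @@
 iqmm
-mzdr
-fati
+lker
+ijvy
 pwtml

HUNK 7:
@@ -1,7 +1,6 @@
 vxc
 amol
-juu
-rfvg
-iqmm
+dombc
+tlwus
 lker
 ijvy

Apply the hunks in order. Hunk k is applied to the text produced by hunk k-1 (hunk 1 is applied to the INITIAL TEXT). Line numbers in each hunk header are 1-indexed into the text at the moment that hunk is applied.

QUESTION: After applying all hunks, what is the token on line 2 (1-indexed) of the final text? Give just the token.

Hunk 1: at line 3 remove [cqbw] add [ecxpt,povrx,khs] -> 9 lines: vxc xhe iqmm ecxpt povrx khs iptjy dmfb pwtml
Hunk 2: at line 3 remove [ecxpt] add [lkkve] -> 9 lines: vxc xhe iqmm lkkve povrx khs iptjy dmfb pwtml
Hunk 3: at line 3 remove [lkkve,povrx,khs] add [mzdr,nuu] -> 8 lines: vxc xhe iqmm mzdr nuu iptjy dmfb pwtml
Hunk 4: at line 4 remove [nuu,iptjy,dmfb] add [fati] -> 6 lines: vxc xhe iqmm mzdr fati pwtml
Hunk 5: at line 1 remove [xhe] add [amol,juu,rfvg] -> 8 lines: vxc amol juu rfvg iqmm mzdr fati pwtml
Hunk 6: at line 5 remove [mzdr,fati] add [lker,ijvy] -> 8 lines: vxc amol juu rfvg iqmm lker ijvy pwtml
Hunk 7: at line 1 remove [juu,rfvg,iqmm] add [dombc,tlwus] -> 7 lines: vxc amol dombc tlwus lker ijvy pwtml
Final line 2: amol

Answer: amol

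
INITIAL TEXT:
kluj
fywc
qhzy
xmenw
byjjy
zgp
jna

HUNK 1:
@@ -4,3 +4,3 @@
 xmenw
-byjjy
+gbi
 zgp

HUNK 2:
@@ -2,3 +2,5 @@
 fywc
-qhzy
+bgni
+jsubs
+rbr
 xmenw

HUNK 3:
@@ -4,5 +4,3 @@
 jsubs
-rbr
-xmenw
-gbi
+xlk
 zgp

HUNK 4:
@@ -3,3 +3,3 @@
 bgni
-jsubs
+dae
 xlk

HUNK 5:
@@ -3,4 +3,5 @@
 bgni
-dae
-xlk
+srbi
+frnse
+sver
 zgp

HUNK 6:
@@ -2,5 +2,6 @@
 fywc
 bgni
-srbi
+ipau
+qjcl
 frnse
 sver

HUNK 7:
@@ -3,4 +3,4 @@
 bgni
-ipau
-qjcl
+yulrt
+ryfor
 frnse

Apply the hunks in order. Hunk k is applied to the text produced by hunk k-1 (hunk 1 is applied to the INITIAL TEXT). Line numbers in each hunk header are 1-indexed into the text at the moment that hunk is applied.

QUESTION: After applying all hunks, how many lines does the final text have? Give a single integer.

Answer: 9

Derivation:
Hunk 1: at line 4 remove [byjjy] add [gbi] -> 7 lines: kluj fywc qhzy xmenw gbi zgp jna
Hunk 2: at line 2 remove [qhzy] add [bgni,jsubs,rbr] -> 9 lines: kluj fywc bgni jsubs rbr xmenw gbi zgp jna
Hunk 3: at line 4 remove [rbr,xmenw,gbi] add [xlk] -> 7 lines: kluj fywc bgni jsubs xlk zgp jna
Hunk 4: at line 3 remove [jsubs] add [dae] -> 7 lines: kluj fywc bgni dae xlk zgp jna
Hunk 5: at line 3 remove [dae,xlk] add [srbi,frnse,sver] -> 8 lines: kluj fywc bgni srbi frnse sver zgp jna
Hunk 6: at line 2 remove [srbi] add [ipau,qjcl] -> 9 lines: kluj fywc bgni ipau qjcl frnse sver zgp jna
Hunk 7: at line 3 remove [ipau,qjcl] add [yulrt,ryfor] -> 9 lines: kluj fywc bgni yulrt ryfor frnse sver zgp jna
Final line count: 9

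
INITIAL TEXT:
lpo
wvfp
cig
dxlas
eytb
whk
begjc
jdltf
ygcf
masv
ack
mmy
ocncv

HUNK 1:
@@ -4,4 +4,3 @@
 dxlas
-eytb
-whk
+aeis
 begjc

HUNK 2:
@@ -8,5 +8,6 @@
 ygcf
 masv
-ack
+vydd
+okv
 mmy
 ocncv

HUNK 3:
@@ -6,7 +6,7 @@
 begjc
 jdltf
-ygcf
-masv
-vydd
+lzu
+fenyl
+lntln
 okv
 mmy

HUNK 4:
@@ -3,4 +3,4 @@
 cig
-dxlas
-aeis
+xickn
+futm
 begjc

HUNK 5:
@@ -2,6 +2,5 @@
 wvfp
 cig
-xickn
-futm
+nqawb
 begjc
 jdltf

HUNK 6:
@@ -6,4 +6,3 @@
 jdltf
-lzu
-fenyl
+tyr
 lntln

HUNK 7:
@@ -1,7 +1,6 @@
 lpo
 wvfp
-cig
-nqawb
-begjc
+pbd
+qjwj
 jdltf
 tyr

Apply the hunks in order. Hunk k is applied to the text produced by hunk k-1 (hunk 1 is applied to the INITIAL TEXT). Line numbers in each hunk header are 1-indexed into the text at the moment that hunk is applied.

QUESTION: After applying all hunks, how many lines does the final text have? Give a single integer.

Hunk 1: at line 4 remove [eytb,whk] add [aeis] -> 12 lines: lpo wvfp cig dxlas aeis begjc jdltf ygcf masv ack mmy ocncv
Hunk 2: at line 8 remove [ack] add [vydd,okv] -> 13 lines: lpo wvfp cig dxlas aeis begjc jdltf ygcf masv vydd okv mmy ocncv
Hunk 3: at line 6 remove [ygcf,masv,vydd] add [lzu,fenyl,lntln] -> 13 lines: lpo wvfp cig dxlas aeis begjc jdltf lzu fenyl lntln okv mmy ocncv
Hunk 4: at line 3 remove [dxlas,aeis] add [xickn,futm] -> 13 lines: lpo wvfp cig xickn futm begjc jdltf lzu fenyl lntln okv mmy ocncv
Hunk 5: at line 2 remove [xickn,futm] add [nqawb] -> 12 lines: lpo wvfp cig nqawb begjc jdltf lzu fenyl lntln okv mmy ocncv
Hunk 6: at line 6 remove [lzu,fenyl] add [tyr] -> 11 lines: lpo wvfp cig nqawb begjc jdltf tyr lntln okv mmy ocncv
Hunk 7: at line 1 remove [cig,nqawb,begjc] add [pbd,qjwj] -> 10 lines: lpo wvfp pbd qjwj jdltf tyr lntln okv mmy ocncv
Final line count: 10

Answer: 10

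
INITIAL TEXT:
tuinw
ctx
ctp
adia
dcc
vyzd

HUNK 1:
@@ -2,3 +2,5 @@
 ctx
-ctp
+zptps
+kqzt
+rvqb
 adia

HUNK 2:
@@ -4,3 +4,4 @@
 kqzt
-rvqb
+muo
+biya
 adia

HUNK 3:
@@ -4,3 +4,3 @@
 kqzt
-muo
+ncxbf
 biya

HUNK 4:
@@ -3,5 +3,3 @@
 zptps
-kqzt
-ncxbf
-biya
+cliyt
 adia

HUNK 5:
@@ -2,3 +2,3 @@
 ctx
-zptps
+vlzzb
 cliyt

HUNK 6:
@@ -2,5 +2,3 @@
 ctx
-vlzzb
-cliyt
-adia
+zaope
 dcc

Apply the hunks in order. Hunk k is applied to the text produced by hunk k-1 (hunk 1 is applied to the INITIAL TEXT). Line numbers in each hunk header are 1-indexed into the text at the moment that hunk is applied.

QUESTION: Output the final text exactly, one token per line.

Answer: tuinw
ctx
zaope
dcc
vyzd

Derivation:
Hunk 1: at line 2 remove [ctp] add [zptps,kqzt,rvqb] -> 8 lines: tuinw ctx zptps kqzt rvqb adia dcc vyzd
Hunk 2: at line 4 remove [rvqb] add [muo,biya] -> 9 lines: tuinw ctx zptps kqzt muo biya adia dcc vyzd
Hunk 3: at line 4 remove [muo] add [ncxbf] -> 9 lines: tuinw ctx zptps kqzt ncxbf biya adia dcc vyzd
Hunk 4: at line 3 remove [kqzt,ncxbf,biya] add [cliyt] -> 7 lines: tuinw ctx zptps cliyt adia dcc vyzd
Hunk 5: at line 2 remove [zptps] add [vlzzb] -> 7 lines: tuinw ctx vlzzb cliyt adia dcc vyzd
Hunk 6: at line 2 remove [vlzzb,cliyt,adia] add [zaope] -> 5 lines: tuinw ctx zaope dcc vyzd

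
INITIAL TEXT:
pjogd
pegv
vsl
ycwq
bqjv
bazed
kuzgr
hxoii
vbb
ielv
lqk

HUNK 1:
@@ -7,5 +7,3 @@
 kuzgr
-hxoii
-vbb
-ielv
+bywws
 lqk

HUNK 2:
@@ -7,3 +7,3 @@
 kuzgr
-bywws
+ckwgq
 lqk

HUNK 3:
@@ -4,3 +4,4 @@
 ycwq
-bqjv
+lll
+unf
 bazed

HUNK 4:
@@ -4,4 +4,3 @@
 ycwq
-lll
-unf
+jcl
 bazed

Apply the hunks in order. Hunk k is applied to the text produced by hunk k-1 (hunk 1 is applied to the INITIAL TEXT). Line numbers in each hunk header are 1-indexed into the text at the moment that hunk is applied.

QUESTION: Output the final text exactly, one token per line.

Answer: pjogd
pegv
vsl
ycwq
jcl
bazed
kuzgr
ckwgq
lqk

Derivation:
Hunk 1: at line 7 remove [hxoii,vbb,ielv] add [bywws] -> 9 lines: pjogd pegv vsl ycwq bqjv bazed kuzgr bywws lqk
Hunk 2: at line 7 remove [bywws] add [ckwgq] -> 9 lines: pjogd pegv vsl ycwq bqjv bazed kuzgr ckwgq lqk
Hunk 3: at line 4 remove [bqjv] add [lll,unf] -> 10 lines: pjogd pegv vsl ycwq lll unf bazed kuzgr ckwgq lqk
Hunk 4: at line 4 remove [lll,unf] add [jcl] -> 9 lines: pjogd pegv vsl ycwq jcl bazed kuzgr ckwgq lqk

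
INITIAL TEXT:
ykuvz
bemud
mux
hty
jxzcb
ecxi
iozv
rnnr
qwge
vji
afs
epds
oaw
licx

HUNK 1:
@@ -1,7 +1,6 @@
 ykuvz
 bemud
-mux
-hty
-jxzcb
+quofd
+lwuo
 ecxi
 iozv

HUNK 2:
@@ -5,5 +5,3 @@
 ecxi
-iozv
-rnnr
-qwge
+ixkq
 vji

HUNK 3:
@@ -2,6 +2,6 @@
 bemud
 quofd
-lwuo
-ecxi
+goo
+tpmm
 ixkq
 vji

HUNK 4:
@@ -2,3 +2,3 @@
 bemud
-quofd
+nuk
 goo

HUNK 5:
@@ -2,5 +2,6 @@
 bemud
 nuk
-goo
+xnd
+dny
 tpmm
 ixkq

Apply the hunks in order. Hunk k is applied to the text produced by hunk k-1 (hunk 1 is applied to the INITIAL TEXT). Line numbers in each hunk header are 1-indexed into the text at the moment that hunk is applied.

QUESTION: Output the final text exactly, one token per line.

Hunk 1: at line 1 remove [mux,hty,jxzcb] add [quofd,lwuo] -> 13 lines: ykuvz bemud quofd lwuo ecxi iozv rnnr qwge vji afs epds oaw licx
Hunk 2: at line 5 remove [iozv,rnnr,qwge] add [ixkq] -> 11 lines: ykuvz bemud quofd lwuo ecxi ixkq vji afs epds oaw licx
Hunk 3: at line 2 remove [lwuo,ecxi] add [goo,tpmm] -> 11 lines: ykuvz bemud quofd goo tpmm ixkq vji afs epds oaw licx
Hunk 4: at line 2 remove [quofd] add [nuk] -> 11 lines: ykuvz bemud nuk goo tpmm ixkq vji afs epds oaw licx
Hunk 5: at line 2 remove [goo] add [xnd,dny] -> 12 lines: ykuvz bemud nuk xnd dny tpmm ixkq vji afs epds oaw licx

Answer: ykuvz
bemud
nuk
xnd
dny
tpmm
ixkq
vji
afs
epds
oaw
licx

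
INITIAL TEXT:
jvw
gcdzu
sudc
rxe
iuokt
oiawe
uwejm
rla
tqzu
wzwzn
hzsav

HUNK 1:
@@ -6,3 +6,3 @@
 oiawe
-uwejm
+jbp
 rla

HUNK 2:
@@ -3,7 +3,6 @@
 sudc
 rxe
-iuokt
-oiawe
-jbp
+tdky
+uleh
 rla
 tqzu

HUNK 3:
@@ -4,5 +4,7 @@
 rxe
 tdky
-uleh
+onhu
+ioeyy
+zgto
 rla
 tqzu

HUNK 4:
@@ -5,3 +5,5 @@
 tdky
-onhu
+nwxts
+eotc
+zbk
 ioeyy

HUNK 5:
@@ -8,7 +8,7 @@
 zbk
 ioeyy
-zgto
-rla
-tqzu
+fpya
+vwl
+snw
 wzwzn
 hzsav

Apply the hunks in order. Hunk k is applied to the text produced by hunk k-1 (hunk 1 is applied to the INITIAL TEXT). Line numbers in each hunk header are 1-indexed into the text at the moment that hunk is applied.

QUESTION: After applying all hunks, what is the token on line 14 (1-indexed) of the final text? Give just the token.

Hunk 1: at line 6 remove [uwejm] add [jbp] -> 11 lines: jvw gcdzu sudc rxe iuokt oiawe jbp rla tqzu wzwzn hzsav
Hunk 2: at line 3 remove [iuokt,oiawe,jbp] add [tdky,uleh] -> 10 lines: jvw gcdzu sudc rxe tdky uleh rla tqzu wzwzn hzsav
Hunk 3: at line 4 remove [uleh] add [onhu,ioeyy,zgto] -> 12 lines: jvw gcdzu sudc rxe tdky onhu ioeyy zgto rla tqzu wzwzn hzsav
Hunk 4: at line 5 remove [onhu] add [nwxts,eotc,zbk] -> 14 lines: jvw gcdzu sudc rxe tdky nwxts eotc zbk ioeyy zgto rla tqzu wzwzn hzsav
Hunk 5: at line 8 remove [zgto,rla,tqzu] add [fpya,vwl,snw] -> 14 lines: jvw gcdzu sudc rxe tdky nwxts eotc zbk ioeyy fpya vwl snw wzwzn hzsav
Final line 14: hzsav

Answer: hzsav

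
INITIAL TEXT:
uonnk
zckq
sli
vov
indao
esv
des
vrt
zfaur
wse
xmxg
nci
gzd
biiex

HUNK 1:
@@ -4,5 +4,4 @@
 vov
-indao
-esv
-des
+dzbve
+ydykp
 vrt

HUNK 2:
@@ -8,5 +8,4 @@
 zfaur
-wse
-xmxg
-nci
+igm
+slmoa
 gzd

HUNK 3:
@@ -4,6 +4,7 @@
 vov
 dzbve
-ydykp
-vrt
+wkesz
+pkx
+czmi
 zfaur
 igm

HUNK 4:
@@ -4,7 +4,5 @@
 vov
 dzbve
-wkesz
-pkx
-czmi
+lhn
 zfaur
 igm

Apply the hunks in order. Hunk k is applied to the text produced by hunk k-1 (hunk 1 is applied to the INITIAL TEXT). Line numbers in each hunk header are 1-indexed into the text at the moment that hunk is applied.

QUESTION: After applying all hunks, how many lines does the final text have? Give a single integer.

Hunk 1: at line 4 remove [indao,esv,des] add [dzbve,ydykp] -> 13 lines: uonnk zckq sli vov dzbve ydykp vrt zfaur wse xmxg nci gzd biiex
Hunk 2: at line 8 remove [wse,xmxg,nci] add [igm,slmoa] -> 12 lines: uonnk zckq sli vov dzbve ydykp vrt zfaur igm slmoa gzd biiex
Hunk 3: at line 4 remove [ydykp,vrt] add [wkesz,pkx,czmi] -> 13 lines: uonnk zckq sli vov dzbve wkesz pkx czmi zfaur igm slmoa gzd biiex
Hunk 4: at line 4 remove [wkesz,pkx,czmi] add [lhn] -> 11 lines: uonnk zckq sli vov dzbve lhn zfaur igm slmoa gzd biiex
Final line count: 11

Answer: 11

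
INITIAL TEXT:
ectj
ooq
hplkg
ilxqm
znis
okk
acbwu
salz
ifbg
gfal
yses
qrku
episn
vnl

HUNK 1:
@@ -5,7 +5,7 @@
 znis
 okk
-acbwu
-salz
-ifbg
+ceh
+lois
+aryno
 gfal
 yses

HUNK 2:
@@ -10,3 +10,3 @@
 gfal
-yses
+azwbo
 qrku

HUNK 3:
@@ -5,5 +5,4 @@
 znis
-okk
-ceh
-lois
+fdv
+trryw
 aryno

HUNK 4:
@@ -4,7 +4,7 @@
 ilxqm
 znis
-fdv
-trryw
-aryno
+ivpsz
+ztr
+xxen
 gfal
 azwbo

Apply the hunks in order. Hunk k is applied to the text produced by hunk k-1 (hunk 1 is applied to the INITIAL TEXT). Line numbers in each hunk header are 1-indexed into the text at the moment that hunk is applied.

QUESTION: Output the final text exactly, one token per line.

Answer: ectj
ooq
hplkg
ilxqm
znis
ivpsz
ztr
xxen
gfal
azwbo
qrku
episn
vnl

Derivation:
Hunk 1: at line 5 remove [acbwu,salz,ifbg] add [ceh,lois,aryno] -> 14 lines: ectj ooq hplkg ilxqm znis okk ceh lois aryno gfal yses qrku episn vnl
Hunk 2: at line 10 remove [yses] add [azwbo] -> 14 lines: ectj ooq hplkg ilxqm znis okk ceh lois aryno gfal azwbo qrku episn vnl
Hunk 3: at line 5 remove [okk,ceh,lois] add [fdv,trryw] -> 13 lines: ectj ooq hplkg ilxqm znis fdv trryw aryno gfal azwbo qrku episn vnl
Hunk 4: at line 4 remove [fdv,trryw,aryno] add [ivpsz,ztr,xxen] -> 13 lines: ectj ooq hplkg ilxqm znis ivpsz ztr xxen gfal azwbo qrku episn vnl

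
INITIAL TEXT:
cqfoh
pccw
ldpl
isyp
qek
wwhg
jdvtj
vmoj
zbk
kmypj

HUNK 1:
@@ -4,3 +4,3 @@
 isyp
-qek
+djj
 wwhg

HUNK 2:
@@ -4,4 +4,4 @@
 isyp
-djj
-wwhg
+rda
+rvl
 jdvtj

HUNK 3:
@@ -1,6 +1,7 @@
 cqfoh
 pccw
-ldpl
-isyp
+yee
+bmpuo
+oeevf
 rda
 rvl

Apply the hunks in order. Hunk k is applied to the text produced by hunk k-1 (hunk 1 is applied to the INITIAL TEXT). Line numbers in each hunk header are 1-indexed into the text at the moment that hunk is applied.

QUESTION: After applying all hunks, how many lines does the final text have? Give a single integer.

Answer: 11

Derivation:
Hunk 1: at line 4 remove [qek] add [djj] -> 10 lines: cqfoh pccw ldpl isyp djj wwhg jdvtj vmoj zbk kmypj
Hunk 2: at line 4 remove [djj,wwhg] add [rda,rvl] -> 10 lines: cqfoh pccw ldpl isyp rda rvl jdvtj vmoj zbk kmypj
Hunk 3: at line 1 remove [ldpl,isyp] add [yee,bmpuo,oeevf] -> 11 lines: cqfoh pccw yee bmpuo oeevf rda rvl jdvtj vmoj zbk kmypj
Final line count: 11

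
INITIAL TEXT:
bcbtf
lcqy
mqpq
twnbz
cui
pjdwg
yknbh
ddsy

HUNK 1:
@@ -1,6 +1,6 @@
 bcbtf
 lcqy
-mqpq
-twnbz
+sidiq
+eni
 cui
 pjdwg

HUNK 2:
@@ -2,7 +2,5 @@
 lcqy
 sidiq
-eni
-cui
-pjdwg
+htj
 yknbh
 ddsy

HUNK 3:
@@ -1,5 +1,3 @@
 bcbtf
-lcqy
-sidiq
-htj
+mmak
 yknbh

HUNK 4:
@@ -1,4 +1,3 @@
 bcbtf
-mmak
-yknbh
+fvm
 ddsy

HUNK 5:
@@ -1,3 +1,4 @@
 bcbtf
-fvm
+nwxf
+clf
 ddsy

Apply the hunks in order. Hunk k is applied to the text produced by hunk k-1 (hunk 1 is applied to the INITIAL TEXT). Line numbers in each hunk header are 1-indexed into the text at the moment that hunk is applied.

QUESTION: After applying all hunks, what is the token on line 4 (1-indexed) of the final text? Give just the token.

Hunk 1: at line 1 remove [mqpq,twnbz] add [sidiq,eni] -> 8 lines: bcbtf lcqy sidiq eni cui pjdwg yknbh ddsy
Hunk 2: at line 2 remove [eni,cui,pjdwg] add [htj] -> 6 lines: bcbtf lcqy sidiq htj yknbh ddsy
Hunk 3: at line 1 remove [lcqy,sidiq,htj] add [mmak] -> 4 lines: bcbtf mmak yknbh ddsy
Hunk 4: at line 1 remove [mmak,yknbh] add [fvm] -> 3 lines: bcbtf fvm ddsy
Hunk 5: at line 1 remove [fvm] add [nwxf,clf] -> 4 lines: bcbtf nwxf clf ddsy
Final line 4: ddsy

Answer: ddsy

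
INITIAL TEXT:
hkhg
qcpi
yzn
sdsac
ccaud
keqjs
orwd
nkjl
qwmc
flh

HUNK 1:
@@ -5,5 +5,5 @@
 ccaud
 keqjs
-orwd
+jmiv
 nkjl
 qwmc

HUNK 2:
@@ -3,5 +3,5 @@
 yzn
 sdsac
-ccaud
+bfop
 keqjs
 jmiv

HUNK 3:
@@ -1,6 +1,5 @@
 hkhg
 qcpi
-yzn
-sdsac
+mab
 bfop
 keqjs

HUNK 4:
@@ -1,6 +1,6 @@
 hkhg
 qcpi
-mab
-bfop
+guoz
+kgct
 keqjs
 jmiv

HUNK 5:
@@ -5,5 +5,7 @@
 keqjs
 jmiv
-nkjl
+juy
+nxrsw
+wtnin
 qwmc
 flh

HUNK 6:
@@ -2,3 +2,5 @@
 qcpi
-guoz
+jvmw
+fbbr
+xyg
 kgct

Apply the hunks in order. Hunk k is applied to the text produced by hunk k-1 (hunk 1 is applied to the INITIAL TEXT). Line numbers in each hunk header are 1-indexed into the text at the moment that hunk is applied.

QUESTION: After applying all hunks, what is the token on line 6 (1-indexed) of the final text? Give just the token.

Answer: kgct

Derivation:
Hunk 1: at line 5 remove [orwd] add [jmiv] -> 10 lines: hkhg qcpi yzn sdsac ccaud keqjs jmiv nkjl qwmc flh
Hunk 2: at line 3 remove [ccaud] add [bfop] -> 10 lines: hkhg qcpi yzn sdsac bfop keqjs jmiv nkjl qwmc flh
Hunk 3: at line 1 remove [yzn,sdsac] add [mab] -> 9 lines: hkhg qcpi mab bfop keqjs jmiv nkjl qwmc flh
Hunk 4: at line 1 remove [mab,bfop] add [guoz,kgct] -> 9 lines: hkhg qcpi guoz kgct keqjs jmiv nkjl qwmc flh
Hunk 5: at line 5 remove [nkjl] add [juy,nxrsw,wtnin] -> 11 lines: hkhg qcpi guoz kgct keqjs jmiv juy nxrsw wtnin qwmc flh
Hunk 6: at line 2 remove [guoz] add [jvmw,fbbr,xyg] -> 13 lines: hkhg qcpi jvmw fbbr xyg kgct keqjs jmiv juy nxrsw wtnin qwmc flh
Final line 6: kgct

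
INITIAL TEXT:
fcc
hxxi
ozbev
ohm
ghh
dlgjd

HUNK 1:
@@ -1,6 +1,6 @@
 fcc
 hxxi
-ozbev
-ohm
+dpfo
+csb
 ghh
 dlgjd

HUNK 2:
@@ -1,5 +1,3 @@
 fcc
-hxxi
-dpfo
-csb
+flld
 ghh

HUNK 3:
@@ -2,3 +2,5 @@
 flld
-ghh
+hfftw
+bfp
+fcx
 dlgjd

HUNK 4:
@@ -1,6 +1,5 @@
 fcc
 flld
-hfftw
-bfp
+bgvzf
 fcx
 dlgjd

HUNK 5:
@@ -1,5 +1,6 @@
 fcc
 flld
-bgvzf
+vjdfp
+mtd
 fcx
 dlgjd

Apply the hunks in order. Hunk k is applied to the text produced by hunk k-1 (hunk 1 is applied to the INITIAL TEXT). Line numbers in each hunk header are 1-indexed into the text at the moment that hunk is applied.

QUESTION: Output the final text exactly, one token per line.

Hunk 1: at line 1 remove [ozbev,ohm] add [dpfo,csb] -> 6 lines: fcc hxxi dpfo csb ghh dlgjd
Hunk 2: at line 1 remove [hxxi,dpfo,csb] add [flld] -> 4 lines: fcc flld ghh dlgjd
Hunk 3: at line 2 remove [ghh] add [hfftw,bfp,fcx] -> 6 lines: fcc flld hfftw bfp fcx dlgjd
Hunk 4: at line 1 remove [hfftw,bfp] add [bgvzf] -> 5 lines: fcc flld bgvzf fcx dlgjd
Hunk 5: at line 1 remove [bgvzf] add [vjdfp,mtd] -> 6 lines: fcc flld vjdfp mtd fcx dlgjd

Answer: fcc
flld
vjdfp
mtd
fcx
dlgjd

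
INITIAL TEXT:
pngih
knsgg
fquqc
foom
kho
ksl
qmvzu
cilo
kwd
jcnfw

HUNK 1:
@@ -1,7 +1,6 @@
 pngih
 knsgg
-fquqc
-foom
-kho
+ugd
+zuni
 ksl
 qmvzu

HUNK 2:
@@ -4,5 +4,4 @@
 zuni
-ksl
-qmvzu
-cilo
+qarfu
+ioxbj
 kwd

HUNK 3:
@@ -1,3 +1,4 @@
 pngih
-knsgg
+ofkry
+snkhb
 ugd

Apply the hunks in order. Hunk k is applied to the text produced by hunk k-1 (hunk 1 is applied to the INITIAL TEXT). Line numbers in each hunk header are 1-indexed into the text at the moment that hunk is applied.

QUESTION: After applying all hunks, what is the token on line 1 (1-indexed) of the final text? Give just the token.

Answer: pngih

Derivation:
Hunk 1: at line 1 remove [fquqc,foom,kho] add [ugd,zuni] -> 9 lines: pngih knsgg ugd zuni ksl qmvzu cilo kwd jcnfw
Hunk 2: at line 4 remove [ksl,qmvzu,cilo] add [qarfu,ioxbj] -> 8 lines: pngih knsgg ugd zuni qarfu ioxbj kwd jcnfw
Hunk 3: at line 1 remove [knsgg] add [ofkry,snkhb] -> 9 lines: pngih ofkry snkhb ugd zuni qarfu ioxbj kwd jcnfw
Final line 1: pngih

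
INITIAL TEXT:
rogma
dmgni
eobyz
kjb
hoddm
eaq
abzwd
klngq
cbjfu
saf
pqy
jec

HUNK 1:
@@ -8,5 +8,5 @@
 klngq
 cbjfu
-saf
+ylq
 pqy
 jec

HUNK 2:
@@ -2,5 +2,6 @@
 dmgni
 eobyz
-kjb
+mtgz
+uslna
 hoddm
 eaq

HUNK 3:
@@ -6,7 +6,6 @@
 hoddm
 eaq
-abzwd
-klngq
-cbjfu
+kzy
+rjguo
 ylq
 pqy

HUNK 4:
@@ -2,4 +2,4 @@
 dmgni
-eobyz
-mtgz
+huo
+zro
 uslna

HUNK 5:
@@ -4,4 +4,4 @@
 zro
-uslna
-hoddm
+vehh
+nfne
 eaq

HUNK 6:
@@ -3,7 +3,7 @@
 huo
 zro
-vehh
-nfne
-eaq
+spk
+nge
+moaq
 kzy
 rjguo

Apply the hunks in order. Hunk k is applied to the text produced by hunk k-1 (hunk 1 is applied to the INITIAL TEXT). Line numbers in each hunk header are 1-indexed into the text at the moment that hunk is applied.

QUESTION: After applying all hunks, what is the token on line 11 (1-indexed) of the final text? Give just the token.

Hunk 1: at line 8 remove [saf] add [ylq] -> 12 lines: rogma dmgni eobyz kjb hoddm eaq abzwd klngq cbjfu ylq pqy jec
Hunk 2: at line 2 remove [kjb] add [mtgz,uslna] -> 13 lines: rogma dmgni eobyz mtgz uslna hoddm eaq abzwd klngq cbjfu ylq pqy jec
Hunk 3: at line 6 remove [abzwd,klngq,cbjfu] add [kzy,rjguo] -> 12 lines: rogma dmgni eobyz mtgz uslna hoddm eaq kzy rjguo ylq pqy jec
Hunk 4: at line 2 remove [eobyz,mtgz] add [huo,zro] -> 12 lines: rogma dmgni huo zro uslna hoddm eaq kzy rjguo ylq pqy jec
Hunk 5: at line 4 remove [uslna,hoddm] add [vehh,nfne] -> 12 lines: rogma dmgni huo zro vehh nfne eaq kzy rjguo ylq pqy jec
Hunk 6: at line 3 remove [vehh,nfne,eaq] add [spk,nge,moaq] -> 12 lines: rogma dmgni huo zro spk nge moaq kzy rjguo ylq pqy jec
Final line 11: pqy

Answer: pqy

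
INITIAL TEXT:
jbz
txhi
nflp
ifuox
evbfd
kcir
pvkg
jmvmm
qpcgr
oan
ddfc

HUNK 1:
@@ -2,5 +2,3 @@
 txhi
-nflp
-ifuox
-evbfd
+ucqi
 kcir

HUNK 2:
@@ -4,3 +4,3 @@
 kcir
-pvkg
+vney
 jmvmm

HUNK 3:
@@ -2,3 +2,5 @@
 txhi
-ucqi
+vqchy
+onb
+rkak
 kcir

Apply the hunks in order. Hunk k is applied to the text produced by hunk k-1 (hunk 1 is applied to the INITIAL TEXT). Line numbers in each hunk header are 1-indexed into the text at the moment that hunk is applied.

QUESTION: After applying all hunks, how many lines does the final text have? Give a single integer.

Answer: 11

Derivation:
Hunk 1: at line 2 remove [nflp,ifuox,evbfd] add [ucqi] -> 9 lines: jbz txhi ucqi kcir pvkg jmvmm qpcgr oan ddfc
Hunk 2: at line 4 remove [pvkg] add [vney] -> 9 lines: jbz txhi ucqi kcir vney jmvmm qpcgr oan ddfc
Hunk 3: at line 2 remove [ucqi] add [vqchy,onb,rkak] -> 11 lines: jbz txhi vqchy onb rkak kcir vney jmvmm qpcgr oan ddfc
Final line count: 11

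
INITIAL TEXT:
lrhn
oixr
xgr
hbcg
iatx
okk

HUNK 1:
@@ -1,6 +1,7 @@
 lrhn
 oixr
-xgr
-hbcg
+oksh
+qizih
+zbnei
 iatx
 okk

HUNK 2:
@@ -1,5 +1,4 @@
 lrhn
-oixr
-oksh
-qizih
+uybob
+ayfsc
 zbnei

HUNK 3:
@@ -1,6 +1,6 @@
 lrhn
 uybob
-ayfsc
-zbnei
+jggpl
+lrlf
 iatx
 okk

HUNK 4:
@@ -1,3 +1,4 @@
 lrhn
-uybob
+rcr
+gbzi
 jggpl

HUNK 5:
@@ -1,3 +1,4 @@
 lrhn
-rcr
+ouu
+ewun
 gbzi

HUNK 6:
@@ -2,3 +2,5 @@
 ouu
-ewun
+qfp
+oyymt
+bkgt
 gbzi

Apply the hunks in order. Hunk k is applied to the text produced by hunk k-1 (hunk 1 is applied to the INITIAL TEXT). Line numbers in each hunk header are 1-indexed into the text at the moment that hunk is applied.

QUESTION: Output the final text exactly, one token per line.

Answer: lrhn
ouu
qfp
oyymt
bkgt
gbzi
jggpl
lrlf
iatx
okk

Derivation:
Hunk 1: at line 1 remove [xgr,hbcg] add [oksh,qizih,zbnei] -> 7 lines: lrhn oixr oksh qizih zbnei iatx okk
Hunk 2: at line 1 remove [oixr,oksh,qizih] add [uybob,ayfsc] -> 6 lines: lrhn uybob ayfsc zbnei iatx okk
Hunk 3: at line 1 remove [ayfsc,zbnei] add [jggpl,lrlf] -> 6 lines: lrhn uybob jggpl lrlf iatx okk
Hunk 4: at line 1 remove [uybob] add [rcr,gbzi] -> 7 lines: lrhn rcr gbzi jggpl lrlf iatx okk
Hunk 5: at line 1 remove [rcr] add [ouu,ewun] -> 8 lines: lrhn ouu ewun gbzi jggpl lrlf iatx okk
Hunk 6: at line 2 remove [ewun] add [qfp,oyymt,bkgt] -> 10 lines: lrhn ouu qfp oyymt bkgt gbzi jggpl lrlf iatx okk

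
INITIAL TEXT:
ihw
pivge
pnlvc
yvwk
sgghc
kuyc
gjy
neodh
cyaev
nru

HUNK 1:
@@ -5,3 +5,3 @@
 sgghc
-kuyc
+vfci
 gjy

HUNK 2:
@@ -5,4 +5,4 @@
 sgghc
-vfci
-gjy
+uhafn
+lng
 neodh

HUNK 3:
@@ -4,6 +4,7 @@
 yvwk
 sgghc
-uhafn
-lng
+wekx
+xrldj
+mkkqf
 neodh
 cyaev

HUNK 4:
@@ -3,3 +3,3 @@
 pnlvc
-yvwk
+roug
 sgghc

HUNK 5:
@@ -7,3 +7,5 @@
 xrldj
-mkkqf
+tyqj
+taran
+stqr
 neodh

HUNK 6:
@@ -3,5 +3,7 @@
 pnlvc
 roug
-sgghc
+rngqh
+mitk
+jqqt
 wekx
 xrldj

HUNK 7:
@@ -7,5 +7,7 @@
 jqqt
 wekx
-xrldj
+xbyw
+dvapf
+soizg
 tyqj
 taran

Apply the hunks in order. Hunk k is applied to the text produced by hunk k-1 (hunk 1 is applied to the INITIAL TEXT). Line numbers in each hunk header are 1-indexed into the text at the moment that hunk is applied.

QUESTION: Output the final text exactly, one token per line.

Answer: ihw
pivge
pnlvc
roug
rngqh
mitk
jqqt
wekx
xbyw
dvapf
soizg
tyqj
taran
stqr
neodh
cyaev
nru

Derivation:
Hunk 1: at line 5 remove [kuyc] add [vfci] -> 10 lines: ihw pivge pnlvc yvwk sgghc vfci gjy neodh cyaev nru
Hunk 2: at line 5 remove [vfci,gjy] add [uhafn,lng] -> 10 lines: ihw pivge pnlvc yvwk sgghc uhafn lng neodh cyaev nru
Hunk 3: at line 4 remove [uhafn,lng] add [wekx,xrldj,mkkqf] -> 11 lines: ihw pivge pnlvc yvwk sgghc wekx xrldj mkkqf neodh cyaev nru
Hunk 4: at line 3 remove [yvwk] add [roug] -> 11 lines: ihw pivge pnlvc roug sgghc wekx xrldj mkkqf neodh cyaev nru
Hunk 5: at line 7 remove [mkkqf] add [tyqj,taran,stqr] -> 13 lines: ihw pivge pnlvc roug sgghc wekx xrldj tyqj taran stqr neodh cyaev nru
Hunk 6: at line 3 remove [sgghc] add [rngqh,mitk,jqqt] -> 15 lines: ihw pivge pnlvc roug rngqh mitk jqqt wekx xrldj tyqj taran stqr neodh cyaev nru
Hunk 7: at line 7 remove [xrldj] add [xbyw,dvapf,soizg] -> 17 lines: ihw pivge pnlvc roug rngqh mitk jqqt wekx xbyw dvapf soizg tyqj taran stqr neodh cyaev nru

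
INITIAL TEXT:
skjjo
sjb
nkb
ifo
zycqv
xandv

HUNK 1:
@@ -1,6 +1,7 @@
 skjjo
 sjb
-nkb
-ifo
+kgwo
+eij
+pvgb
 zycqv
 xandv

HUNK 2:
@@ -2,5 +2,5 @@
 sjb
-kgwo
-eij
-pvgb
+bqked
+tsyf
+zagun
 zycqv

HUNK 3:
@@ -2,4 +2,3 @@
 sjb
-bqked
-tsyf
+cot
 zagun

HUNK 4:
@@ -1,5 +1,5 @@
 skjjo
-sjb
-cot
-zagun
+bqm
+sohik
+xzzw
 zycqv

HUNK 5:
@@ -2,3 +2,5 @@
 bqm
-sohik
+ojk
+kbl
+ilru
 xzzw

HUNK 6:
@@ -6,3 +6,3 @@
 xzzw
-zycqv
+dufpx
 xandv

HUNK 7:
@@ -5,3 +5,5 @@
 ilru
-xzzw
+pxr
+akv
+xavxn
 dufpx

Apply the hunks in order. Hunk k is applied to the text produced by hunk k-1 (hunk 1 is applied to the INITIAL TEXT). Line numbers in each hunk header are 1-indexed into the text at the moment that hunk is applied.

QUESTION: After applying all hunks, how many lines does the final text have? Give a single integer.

Hunk 1: at line 1 remove [nkb,ifo] add [kgwo,eij,pvgb] -> 7 lines: skjjo sjb kgwo eij pvgb zycqv xandv
Hunk 2: at line 2 remove [kgwo,eij,pvgb] add [bqked,tsyf,zagun] -> 7 lines: skjjo sjb bqked tsyf zagun zycqv xandv
Hunk 3: at line 2 remove [bqked,tsyf] add [cot] -> 6 lines: skjjo sjb cot zagun zycqv xandv
Hunk 4: at line 1 remove [sjb,cot,zagun] add [bqm,sohik,xzzw] -> 6 lines: skjjo bqm sohik xzzw zycqv xandv
Hunk 5: at line 2 remove [sohik] add [ojk,kbl,ilru] -> 8 lines: skjjo bqm ojk kbl ilru xzzw zycqv xandv
Hunk 6: at line 6 remove [zycqv] add [dufpx] -> 8 lines: skjjo bqm ojk kbl ilru xzzw dufpx xandv
Hunk 7: at line 5 remove [xzzw] add [pxr,akv,xavxn] -> 10 lines: skjjo bqm ojk kbl ilru pxr akv xavxn dufpx xandv
Final line count: 10

Answer: 10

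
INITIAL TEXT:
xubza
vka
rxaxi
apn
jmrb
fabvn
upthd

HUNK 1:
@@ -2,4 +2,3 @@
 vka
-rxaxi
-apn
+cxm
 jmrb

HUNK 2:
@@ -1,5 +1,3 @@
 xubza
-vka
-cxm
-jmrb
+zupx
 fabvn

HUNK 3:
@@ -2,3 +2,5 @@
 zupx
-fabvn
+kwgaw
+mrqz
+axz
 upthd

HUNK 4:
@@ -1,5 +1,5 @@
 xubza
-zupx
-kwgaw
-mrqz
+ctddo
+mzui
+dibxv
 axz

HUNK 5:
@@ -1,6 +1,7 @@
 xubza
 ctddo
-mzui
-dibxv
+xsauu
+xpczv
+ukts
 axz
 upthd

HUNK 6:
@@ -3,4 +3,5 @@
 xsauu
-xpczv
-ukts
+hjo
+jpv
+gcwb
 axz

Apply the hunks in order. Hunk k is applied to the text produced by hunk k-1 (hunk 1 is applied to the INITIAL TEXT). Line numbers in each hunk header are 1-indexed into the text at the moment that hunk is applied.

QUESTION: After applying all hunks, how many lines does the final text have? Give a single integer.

Answer: 8

Derivation:
Hunk 1: at line 2 remove [rxaxi,apn] add [cxm] -> 6 lines: xubza vka cxm jmrb fabvn upthd
Hunk 2: at line 1 remove [vka,cxm,jmrb] add [zupx] -> 4 lines: xubza zupx fabvn upthd
Hunk 3: at line 2 remove [fabvn] add [kwgaw,mrqz,axz] -> 6 lines: xubza zupx kwgaw mrqz axz upthd
Hunk 4: at line 1 remove [zupx,kwgaw,mrqz] add [ctddo,mzui,dibxv] -> 6 lines: xubza ctddo mzui dibxv axz upthd
Hunk 5: at line 1 remove [mzui,dibxv] add [xsauu,xpczv,ukts] -> 7 lines: xubza ctddo xsauu xpczv ukts axz upthd
Hunk 6: at line 3 remove [xpczv,ukts] add [hjo,jpv,gcwb] -> 8 lines: xubza ctddo xsauu hjo jpv gcwb axz upthd
Final line count: 8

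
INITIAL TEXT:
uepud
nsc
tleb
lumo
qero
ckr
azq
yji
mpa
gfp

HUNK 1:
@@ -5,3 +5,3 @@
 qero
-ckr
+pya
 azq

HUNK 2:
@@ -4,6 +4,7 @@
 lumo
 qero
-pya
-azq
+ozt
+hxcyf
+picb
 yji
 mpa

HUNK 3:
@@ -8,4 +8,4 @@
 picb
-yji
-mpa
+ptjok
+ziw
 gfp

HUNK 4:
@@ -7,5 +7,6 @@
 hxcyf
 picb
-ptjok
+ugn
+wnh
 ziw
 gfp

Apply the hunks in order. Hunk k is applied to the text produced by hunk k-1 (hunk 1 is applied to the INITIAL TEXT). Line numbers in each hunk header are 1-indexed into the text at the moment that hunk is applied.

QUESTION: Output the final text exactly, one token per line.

Answer: uepud
nsc
tleb
lumo
qero
ozt
hxcyf
picb
ugn
wnh
ziw
gfp

Derivation:
Hunk 1: at line 5 remove [ckr] add [pya] -> 10 lines: uepud nsc tleb lumo qero pya azq yji mpa gfp
Hunk 2: at line 4 remove [pya,azq] add [ozt,hxcyf,picb] -> 11 lines: uepud nsc tleb lumo qero ozt hxcyf picb yji mpa gfp
Hunk 3: at line 8 remove [yji,mpa] add [ptjok,ziw] -> 11 lines: uepud nsc tleb lumo qero ozt hxcyf picb ptjok ziw gfp
Hunk 4: at line 7 remove [ptjok] add [ugn,wnh] -> 12 lines: uepud nsc tleb lumo qero ozt hxcyf picb ugn wnh ziw gfp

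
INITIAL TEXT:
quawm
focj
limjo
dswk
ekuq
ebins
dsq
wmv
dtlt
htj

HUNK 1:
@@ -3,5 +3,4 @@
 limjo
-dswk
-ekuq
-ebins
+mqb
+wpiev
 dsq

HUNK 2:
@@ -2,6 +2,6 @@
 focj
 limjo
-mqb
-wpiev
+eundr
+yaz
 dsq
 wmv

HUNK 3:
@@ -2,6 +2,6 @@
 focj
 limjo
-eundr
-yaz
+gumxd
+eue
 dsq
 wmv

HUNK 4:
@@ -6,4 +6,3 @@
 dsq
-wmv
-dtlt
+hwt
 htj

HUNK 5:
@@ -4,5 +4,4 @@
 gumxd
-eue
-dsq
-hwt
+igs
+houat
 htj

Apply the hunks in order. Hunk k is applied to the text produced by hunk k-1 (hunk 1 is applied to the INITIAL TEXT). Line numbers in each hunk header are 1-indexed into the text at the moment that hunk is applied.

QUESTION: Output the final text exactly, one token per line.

Answer: quawm
focj
limjo
gumxd
igs
houat
htj

Derivation:
Hunk 1: at line 3 remove [dswk,ekuq,ebins] add [mqb,wpiev] -> 9 lines: quawm focj limjo mqb wpiev dsq wmv dtlt htj
Hunk 2: at line 2 remove [mqb,wpiev] add [eundr,yaz] -> 9 lines: quawm focj limjo eundr yaz dsq wmv dtlt htj
Hunk 3: at line 2 remove [eundr,yaz] add [gumxd,eue] -> 9 lines: quawm focj limjo gumxd eue dsq wmv dtlt htj
Hunk 4: at line 6 remove [wmv,dtlt] add [hwt] -> 8 lines: quawm focj limjo gumxd eue dsq hwt htj
Hunk 5: at line 4 remove [eue,dsq,hwt] add [igs,houat] -> 7 lines: quawm focj limjo gumxd igs houat htj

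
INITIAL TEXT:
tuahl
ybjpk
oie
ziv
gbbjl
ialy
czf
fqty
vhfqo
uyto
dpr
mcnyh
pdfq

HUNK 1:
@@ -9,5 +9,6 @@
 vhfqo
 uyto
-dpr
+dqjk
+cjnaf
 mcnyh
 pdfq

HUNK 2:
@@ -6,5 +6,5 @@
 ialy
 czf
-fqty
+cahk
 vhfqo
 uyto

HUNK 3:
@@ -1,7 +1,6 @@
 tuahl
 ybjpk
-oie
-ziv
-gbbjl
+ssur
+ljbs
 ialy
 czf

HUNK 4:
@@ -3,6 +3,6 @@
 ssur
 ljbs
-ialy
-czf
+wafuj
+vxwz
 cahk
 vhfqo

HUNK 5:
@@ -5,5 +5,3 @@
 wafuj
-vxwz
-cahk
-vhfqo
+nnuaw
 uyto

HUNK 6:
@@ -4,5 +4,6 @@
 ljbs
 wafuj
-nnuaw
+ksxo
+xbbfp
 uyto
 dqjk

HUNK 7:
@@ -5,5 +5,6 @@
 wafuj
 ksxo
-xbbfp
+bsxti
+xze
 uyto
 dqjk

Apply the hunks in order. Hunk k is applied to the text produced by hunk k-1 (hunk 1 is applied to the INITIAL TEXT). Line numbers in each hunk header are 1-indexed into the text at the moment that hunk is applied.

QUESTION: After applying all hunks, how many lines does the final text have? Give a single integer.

Hunk 1: at line 9 remove [dpr] add [dqjk,cjnaf] -> 14 lines: tuahl ybjpk oie ziv gbbjl ialy czf fqty vhfqo uyto dqjk cjnaf mcnyh pdfq
Hunk 2: at line 6 remove [fqty] add [cahk] -> 14 lines: tuahl ybjpk oie ziv gbbjl ialy czf cahk vhfqo uyto dqjk cjnaf mcnyh pdfq
Hunk 3: at line 1 remove [oie,ziv,gbbjl] add [ssur,ljbs] -> 13 lines: tuahl ybjpk ssur ljbs ialy czf cahk vhfqo uyto dqjk cjnaf mcnyh pdfq
Hunk 4: at line 3 remove [ialy,czf] add [wafuj,vxwz] -> 13 lines: tuahl ybjpk ssur ljbs wafuj vxwz cahk vhfqo uyto dqjk cjnaf mcnyh pdfq
Hunk 5: at line 5 remove [vxwz,cahk,vhfqo] add [nnuaw] -> 11 lines: tuahl ybjpk ssur ljbs wafuj nnuaw uyto dqjk cjnaf mcnyh pdfq
Hunk 6: at line 4 remove [nnuaw] add [ksxo,xbbfp] -> 12 lines: tuahl ybjpk ssur ljbs wafuj ksxo xbbfp uyto dqjk cjnaf mcnyh pdfq
Hunk 7: at line 5 remove [xbbfp] add [bsxti,xze] -> 13 lines: tuahl ybjpk ssur ljbs wafuj ksxo bsxti xze uyto dqjk cjnaf mcnyh pdfq
Final line count: 13

Answer: 13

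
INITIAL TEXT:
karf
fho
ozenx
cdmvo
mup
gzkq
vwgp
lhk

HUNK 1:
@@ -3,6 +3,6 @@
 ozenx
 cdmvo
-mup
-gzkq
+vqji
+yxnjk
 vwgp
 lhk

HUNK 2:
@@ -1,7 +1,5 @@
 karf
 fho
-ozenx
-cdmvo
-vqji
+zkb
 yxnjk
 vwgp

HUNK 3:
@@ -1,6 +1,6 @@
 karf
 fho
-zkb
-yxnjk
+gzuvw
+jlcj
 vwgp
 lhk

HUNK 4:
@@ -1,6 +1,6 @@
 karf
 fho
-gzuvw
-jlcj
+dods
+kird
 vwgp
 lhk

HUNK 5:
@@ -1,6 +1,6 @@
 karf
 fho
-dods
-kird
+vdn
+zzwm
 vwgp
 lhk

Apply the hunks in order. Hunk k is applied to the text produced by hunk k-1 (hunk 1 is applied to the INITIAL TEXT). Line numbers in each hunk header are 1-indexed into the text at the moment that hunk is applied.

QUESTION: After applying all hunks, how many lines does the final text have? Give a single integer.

Hunk 1: at line 3 remove [mup,gzkq] add [vqji,yxnjk] -> 8 lines: karf fho ozenx cdmvo vqji yxnjk vwgp lhk
Hunk 2: at line 1 remove [ozenx,cdmvo,vqji] add [zkb] -> 6 lines: karf fho zkb yxnjk vwgp lhk
Hunk 3: at line 1 remove [zkb,yxnjk] add [gzuvw,jlcj] -> 6 lines: karf fho gzuvw jlcj vwgp lhk
Hunk 4: at line 1 remove [gzuvw,jlcj] add [dods,kird] -> 6 lines: karf fho dods kird vwgp lhk
Hunk 5: at line 1 remove [dods,kird] add [vdn,zzwm] -> 6 lines: karf fho vdn zzwm vwgp lhk
Final line count: 6

Answer: 6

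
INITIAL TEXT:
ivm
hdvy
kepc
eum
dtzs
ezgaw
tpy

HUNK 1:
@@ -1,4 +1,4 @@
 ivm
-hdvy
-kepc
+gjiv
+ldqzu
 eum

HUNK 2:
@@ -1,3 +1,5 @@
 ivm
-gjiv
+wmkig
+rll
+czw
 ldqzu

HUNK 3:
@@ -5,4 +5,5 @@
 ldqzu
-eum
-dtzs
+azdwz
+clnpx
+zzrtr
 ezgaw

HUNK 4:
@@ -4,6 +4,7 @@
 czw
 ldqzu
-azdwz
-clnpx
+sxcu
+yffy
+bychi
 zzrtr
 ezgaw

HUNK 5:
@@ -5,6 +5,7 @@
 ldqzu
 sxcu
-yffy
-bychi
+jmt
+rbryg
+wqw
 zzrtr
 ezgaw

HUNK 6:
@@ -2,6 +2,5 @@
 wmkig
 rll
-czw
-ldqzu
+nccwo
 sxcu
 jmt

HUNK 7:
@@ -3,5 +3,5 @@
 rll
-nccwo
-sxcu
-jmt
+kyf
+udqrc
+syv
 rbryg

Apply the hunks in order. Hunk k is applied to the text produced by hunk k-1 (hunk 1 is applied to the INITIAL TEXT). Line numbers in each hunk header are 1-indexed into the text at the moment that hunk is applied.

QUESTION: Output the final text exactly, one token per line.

Answer: ivm
wmkig
rll
kyf
udqrc
syv
rbryg
wqw
zzrtr
ezgaw
tpy

Derivation:
Hunk 1: at line 1 remove [hdvy,kepc] add [gjiv,ldqzu] -> 7 lines: ivm gjiv ldqzu eum dtzs ezgaw tpy
Hunk 2: at line 1 remove [gjiv] add [wmkig,rll,czw] -> 9 lines: ivm wmkig rll czw ldqzu eum dtzs ezgaw tpy
Hunk 3: at line 5 remove [eum,dtzs] add [azdwz,clnpx,zzrtr] -> 10 lines: ivm wmkig rll czw ldqzu azdwz clnpx zzrtr ezgaw tpy
Hunk 4: at line 4 remove [azdwz,clnpx] add [sxcu,yffy,bychi] -> 11 lines: ivm wmkig rll czw ldqzu sxcu yffy bychi zzrtr ezgaw tpy
Hunk 5: at line 5 remove [yffy,bychi] add [jmt,rbryg,wqw] -> 12 lines: ivm wmkig rll czw ldqzu sxcu jmt rbryg wqw zzrtr ezgaw tpy
Hunk 6: at line 2 remove [czw,ldqzu] add [nccwo] -> 11 lines: ivm wmkig rll nccwo sxcu jmt rbryg wqw zzrtr ezgaw tpy
Hunk 7: at line 3 remove [nccwo,sxcu,jmt] add [kyf,udqrc,syv] -> 11 lines: ivm wmkig rll kyf udqrc syv rbryg wqw zzrtr ezgaw tpy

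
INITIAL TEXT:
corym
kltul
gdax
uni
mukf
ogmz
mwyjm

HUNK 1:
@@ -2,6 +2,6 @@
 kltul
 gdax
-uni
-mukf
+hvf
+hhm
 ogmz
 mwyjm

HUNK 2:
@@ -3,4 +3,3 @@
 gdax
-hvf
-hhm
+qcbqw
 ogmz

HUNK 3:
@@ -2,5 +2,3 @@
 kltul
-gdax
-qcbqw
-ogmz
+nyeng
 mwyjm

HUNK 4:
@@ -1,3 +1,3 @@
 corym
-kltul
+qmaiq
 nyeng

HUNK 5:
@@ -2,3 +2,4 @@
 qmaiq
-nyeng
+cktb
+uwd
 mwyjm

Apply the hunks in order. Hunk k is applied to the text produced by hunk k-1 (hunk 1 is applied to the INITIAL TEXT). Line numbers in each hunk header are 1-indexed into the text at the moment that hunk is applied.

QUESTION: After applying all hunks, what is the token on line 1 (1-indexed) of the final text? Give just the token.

Answer: corym

Derivation:
Hunk 1: at line 2 remove [uni,mukf] add [hvf,hhm] -> 7 lines: corym kltul gdax hvf hhm ogmz mwyjm
Hunk 2: at line 3 remove [hvf,hhm] add [qcbqw] -> 6 lines: corym kltul gdax qcbqw ogmz mwyjm
Hunk 3: at line 2 remove [gdax,qcbqw,ogmz] add [nyeng] -> 4 lines: corym kltul nyeng mwyjm
Hunk 4: at line 1 remove [kltul] add [qmaiq] -> 4 lines: corym qmaiq nyeng mwyjm
Hunk 5: at line 2 remove [nyeng] add [cktb,uwd] -> 5 lines: corym qmaiq cktb uwd mwyjm
Final line 1: corym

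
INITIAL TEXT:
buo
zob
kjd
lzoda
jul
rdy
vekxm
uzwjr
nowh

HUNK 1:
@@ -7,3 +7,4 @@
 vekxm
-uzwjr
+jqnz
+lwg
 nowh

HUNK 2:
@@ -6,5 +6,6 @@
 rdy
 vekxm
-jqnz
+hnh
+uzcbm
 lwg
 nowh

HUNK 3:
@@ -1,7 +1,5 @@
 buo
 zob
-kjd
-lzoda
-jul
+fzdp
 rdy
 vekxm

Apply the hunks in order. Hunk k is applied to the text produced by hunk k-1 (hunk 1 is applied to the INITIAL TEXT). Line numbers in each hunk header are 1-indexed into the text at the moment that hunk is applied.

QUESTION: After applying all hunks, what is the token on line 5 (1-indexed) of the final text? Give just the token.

Answer: vekxm

Derivation:
Hunk 1: at line 7 remove [uzwjr] add [jqnz,lwg] -> 10 lines: buo zob kjd lzoda jul rdy vekxm jqnz lwg nowh
Hunk 2: at line 6 remove [jqnz] add [hnh,uzcbm] -> 11 lines: buo zob kjd lzoda jul rdy vekxm hnh uzcbm lwg nowh
Hunk 3: at line 1 remove [kjd,lzoda,jul] add [fzdp] -> 9 lines: buo zob fzdp rdy vekxm hnh uzcbm lwg nowh
Final line 5: vekxm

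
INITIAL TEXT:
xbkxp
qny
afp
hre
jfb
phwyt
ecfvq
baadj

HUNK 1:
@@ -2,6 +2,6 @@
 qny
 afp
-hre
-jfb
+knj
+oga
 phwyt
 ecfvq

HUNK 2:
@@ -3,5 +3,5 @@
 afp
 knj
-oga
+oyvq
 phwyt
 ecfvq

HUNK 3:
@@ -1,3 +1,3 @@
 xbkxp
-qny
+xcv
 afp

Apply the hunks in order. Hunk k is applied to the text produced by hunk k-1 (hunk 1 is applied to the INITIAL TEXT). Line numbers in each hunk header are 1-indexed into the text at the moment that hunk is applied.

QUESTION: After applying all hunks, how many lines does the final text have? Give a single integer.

Hunk 1: at line 2 remove [hre,jfb] add [knj,oga] -> 8 lines: xbkxp qny afp knj oga phwyt ecfvq baadj
Hunk 2: at line 3 remove [oga] add [oyvq] -> 8 lines: xbkxp qny afp knj oyvq phwyt ecfvq baadj
Hunk 3: at line 1 remove [qny] add [xcv] -> 8 lines: xbkxp xcv afp knj oyvq phwyt ecfvq baadj
Final line count: 8

Answer: 8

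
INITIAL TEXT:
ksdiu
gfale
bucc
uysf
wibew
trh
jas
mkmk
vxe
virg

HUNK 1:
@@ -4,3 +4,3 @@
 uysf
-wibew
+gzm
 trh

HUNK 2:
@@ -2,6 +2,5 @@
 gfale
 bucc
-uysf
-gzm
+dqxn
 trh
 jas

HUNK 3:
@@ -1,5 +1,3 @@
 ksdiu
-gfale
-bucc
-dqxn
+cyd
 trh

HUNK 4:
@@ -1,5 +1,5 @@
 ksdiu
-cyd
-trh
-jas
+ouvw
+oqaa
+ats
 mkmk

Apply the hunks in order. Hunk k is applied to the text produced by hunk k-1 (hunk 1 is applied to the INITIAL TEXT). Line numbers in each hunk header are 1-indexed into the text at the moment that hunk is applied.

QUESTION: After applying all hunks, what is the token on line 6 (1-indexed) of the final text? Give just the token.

Hunk 1: at line 4 remove [wibew] add [gzm] -> 10 lines: ksdiu gfale bucc uysf gzm trh jas mkmk vxe virg
Hunk 2: at line 2 remove [uysf,gzm] add [dqxn] -> 9 lines: ksdiu gfale bucc dqxn trh jas mkmk vxe virg
Hunk 3: at line 1 remove [gfale,bucc,dqxn] add [cyd] -> 7 lines: ksdiu cyd trh jas mkmk vxe virg
Hunk 4: at line 1 remove [cyd,trh,jas] add [ouvw,oqaa,ats] -> 7 lines: ksdiu ouvw oqaa ats mkmk vxe virg
Final line 6: vxe

Answer: vxe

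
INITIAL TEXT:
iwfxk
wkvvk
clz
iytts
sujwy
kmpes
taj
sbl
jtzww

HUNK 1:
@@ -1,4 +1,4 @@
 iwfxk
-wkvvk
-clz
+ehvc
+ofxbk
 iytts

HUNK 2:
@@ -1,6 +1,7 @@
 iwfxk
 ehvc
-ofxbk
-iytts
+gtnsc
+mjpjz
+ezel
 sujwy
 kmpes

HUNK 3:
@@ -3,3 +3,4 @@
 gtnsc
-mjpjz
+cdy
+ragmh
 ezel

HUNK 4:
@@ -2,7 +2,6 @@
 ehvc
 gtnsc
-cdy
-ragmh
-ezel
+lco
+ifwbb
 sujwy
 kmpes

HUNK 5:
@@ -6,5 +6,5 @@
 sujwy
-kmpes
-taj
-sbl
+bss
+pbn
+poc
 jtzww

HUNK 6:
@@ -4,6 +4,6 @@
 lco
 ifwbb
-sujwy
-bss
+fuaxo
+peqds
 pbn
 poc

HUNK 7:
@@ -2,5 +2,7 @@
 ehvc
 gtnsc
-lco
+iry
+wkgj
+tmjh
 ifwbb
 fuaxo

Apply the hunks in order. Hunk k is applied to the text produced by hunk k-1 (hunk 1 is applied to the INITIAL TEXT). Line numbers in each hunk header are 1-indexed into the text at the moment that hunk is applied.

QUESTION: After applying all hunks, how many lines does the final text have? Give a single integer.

Answer: 12

Derivation:
Hunk 1: at line 1 remove [wkvvk,clz] add [ehvc,ofxbk] -> 9 lines: iwfxk ehvc ofxbk iytts sujwy kmpes taj sbl jtzww
Hunk 2: at line 1 remove [ofxbk,iytts] add [gtnsc,mjpjz,ezel] -> 10 lines: iwfxk ehvc gtnsc mjpjz ezel sujwy kmpes taj sbl jtzww
Hunk 3: at line 3 remove [mjpjz] add [cdy,ragmh] -> 11 lines: iwfxk ehvc gtnsc cdy ragmh ezel sujwy kmpes taj sbl jtzww
Hunk 4: at line 2 remove [cdy,ragmh,ezel] add [lco,ifwbb] -> 10 lines: iwfxk ehvc gtnsc lco ifwbb sujwy kmpes taj sbl jtzww
Hunk 5: at line 6 remove [kmpes,taj,sbl] add [bss,pbn,poc] -> 10 lines: iwfxk ehvc gtnsc lco ifwbb sujwy bss pbn poc jtzww
Hunk 6: at line 4 remove [sujwy,bss] add [fuaxo,peqds] -> 10 lines: iwfxk ehvc gtnsc lco ifwbb fuaxo peqds pbn poc jtzww
Hunk 7: at line 2 remove [lco] add [iry,wkgj,tmjh] -> 12 lines: iwfxk ehvc gtnsc iry wkgj tmjh ifwbb fuaxo peqds pbn poc jtzww
Final line count: 12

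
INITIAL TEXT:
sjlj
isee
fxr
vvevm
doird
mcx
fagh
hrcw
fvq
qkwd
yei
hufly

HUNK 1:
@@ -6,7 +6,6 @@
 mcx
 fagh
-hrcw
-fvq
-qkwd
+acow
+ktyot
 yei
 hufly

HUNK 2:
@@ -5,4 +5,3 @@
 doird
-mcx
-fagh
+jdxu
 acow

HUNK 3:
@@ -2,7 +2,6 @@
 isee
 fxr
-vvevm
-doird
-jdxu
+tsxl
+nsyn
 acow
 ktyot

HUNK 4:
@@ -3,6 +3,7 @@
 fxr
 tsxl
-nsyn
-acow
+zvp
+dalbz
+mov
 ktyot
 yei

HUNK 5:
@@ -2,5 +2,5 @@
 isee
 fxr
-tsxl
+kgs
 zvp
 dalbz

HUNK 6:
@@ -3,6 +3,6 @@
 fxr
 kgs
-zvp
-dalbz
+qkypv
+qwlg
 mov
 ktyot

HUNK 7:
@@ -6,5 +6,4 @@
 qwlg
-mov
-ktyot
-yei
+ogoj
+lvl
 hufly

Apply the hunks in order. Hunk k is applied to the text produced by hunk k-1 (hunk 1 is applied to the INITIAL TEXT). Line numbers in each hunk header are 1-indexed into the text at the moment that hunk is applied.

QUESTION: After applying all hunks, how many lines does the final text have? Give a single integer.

Answer: 9

Derivation:
Hunk 1: at line 6 remove [hrcw,fvq,qkwd] add [acow,ktyot] -> 11 lines: sjlj isee fxr vvevm doird mcx fagh acow ktyot yei hufly
Hunk 2: at line 5 remove [mcx,fagh] add [jdxu] -> 10 lines: sjlj isee fxr vvevm doird jdxu acow ktyot yei hufly
Hunk 3: at line 2 remove [vvevm,doird,jdxu] add [tsxl,nsyn] -> 9 lines: sjlj isee fxr tsxl nsyn acow ktyot yei hufly
Hunk 4: at line 3 remove [nsyn,acow] add [zvp,dalbz,mov] -> 10 lines: sjlj isee fxr tsxl zvp dalbz mov ktyot yei hufly
Hunk 5: at line 2 remove [tsxl] add [kgs] -> 10 lines: sjlj isee fxr kgs zvp dalbz mov ktyot yei hufly
Hunk 6: at line 3 remove [zvp,dalbz] add [qkypv,qwlg] -> 10 lines: sjlj isee fxr kgs qkypv qwlg mov ktyot yei hufly
Hunk 7: at line 6 remove [mov,ktyot,yei] add [ogoj,lvl] -> 9 lines: sjlj isee fxr kgs qkypv qwlg ogoj lvl hufly
Final line count: 9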